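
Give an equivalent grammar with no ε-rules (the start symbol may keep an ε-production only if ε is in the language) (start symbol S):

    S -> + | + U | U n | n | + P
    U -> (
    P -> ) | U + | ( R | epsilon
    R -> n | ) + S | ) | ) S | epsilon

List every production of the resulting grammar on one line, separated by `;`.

Nullable nonterminals: {P, R}.
ε ∉ L(G), so no ε-production is kept.
For each production, add variants omitting each subset of nullable occurrences: P → ( R gives ( R | (.

S -> + | + U | U n | n | + P; U -> (; P -> ) | U + | ( R | (; R -> n | ) + S | ) | ) S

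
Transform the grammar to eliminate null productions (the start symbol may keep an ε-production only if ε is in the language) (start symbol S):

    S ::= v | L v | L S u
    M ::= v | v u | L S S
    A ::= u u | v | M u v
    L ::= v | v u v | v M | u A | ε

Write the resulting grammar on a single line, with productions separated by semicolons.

S ::= v | L v | L S u | S u; M ::= v | v u | L S S | S S; A ::= u u | v | M u v; L ::= v | v u v | v M | u A

Nullable set = {L}.
ε ∉ L(G), so no ε-production is kept.
Add the nullable-subset variants: S → L S u gives L S u | S u. M → L S S gives L S S | S S.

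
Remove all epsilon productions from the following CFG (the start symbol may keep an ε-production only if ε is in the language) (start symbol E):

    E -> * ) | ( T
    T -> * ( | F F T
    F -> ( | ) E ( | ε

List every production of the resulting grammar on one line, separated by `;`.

E -> * ) | ( T; T -> * ( | F F T | F T; F -> ( | ) E (

The nullable symbols are {F}.
ε ∉ L(G), so no ε-production is kept.
Add the nullable-subset variants: T → F F T gives F F T | F T.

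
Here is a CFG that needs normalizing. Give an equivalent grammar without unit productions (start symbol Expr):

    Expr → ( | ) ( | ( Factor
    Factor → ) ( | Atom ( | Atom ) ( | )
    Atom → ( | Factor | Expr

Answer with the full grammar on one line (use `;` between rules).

Unit pairs: Atom ⇒* {Expr, Factor}.
Replace each nonterminal's rules with the union of the non-unit rules of every nonterminal it unit-derives.

Expr → ( | ) ( | ( Factor; Factor → ) ( | Atom ( | Atom ) ( | ); Atom → ( | ) ( | Atom ( | Atom ) ( | ) | ( Factor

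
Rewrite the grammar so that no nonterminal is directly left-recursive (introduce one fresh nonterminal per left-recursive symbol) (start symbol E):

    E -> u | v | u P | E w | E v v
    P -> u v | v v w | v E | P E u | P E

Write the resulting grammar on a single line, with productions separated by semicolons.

Left recursion appears on E, P.
For E: α = {w, v v}, β = {u, v, u P}. Rewrite as E → β E' and E' → α E' | ε.
For P: α = {E u, E}, β = {u v, v v w, v E}. Rewrite as P → β P' and P' → α P' | ε.

E -> u E' | v E' | u P E'; P -> u v P' | v v w P' | v E P'; E' -> w E' | v v E' | ε; P' -> E u P' | E P' | ε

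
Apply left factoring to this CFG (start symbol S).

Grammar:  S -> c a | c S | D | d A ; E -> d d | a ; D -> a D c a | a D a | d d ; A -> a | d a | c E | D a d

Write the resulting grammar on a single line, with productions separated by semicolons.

S -> D | d A | c S'; E -> d d | a; D -> d d | a D D'; A -> a | d a | c E | D a d; S' -> a | S; D' -> c a | a

S has alternatives sharing prefix 'c': factor to S → c S' with S' → a | S.
D has alternatives sharing prefix 'a D': factor to D → a D D' with D' → c a | a.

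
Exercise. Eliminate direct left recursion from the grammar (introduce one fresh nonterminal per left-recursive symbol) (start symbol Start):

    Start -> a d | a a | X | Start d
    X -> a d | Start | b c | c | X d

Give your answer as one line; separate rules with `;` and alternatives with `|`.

Left recursion appears on Start, X.
For Start: α = {d}, β = {a d, a a, X}. Rewrite as Start → β Start1 and Start1 → α Start1 | ε.
For X: α = {d}, β = {a d, Start, b c, c}. Rewrite as X → β X1 and X1 → α X1 | ε.

Start -> a d Start1 | a a Start1 | X Start1; X -> a d X1 | Start X1 | b c X1 | c X1; Start1 -> d Start1 | ε; X1 -> d X1 | ε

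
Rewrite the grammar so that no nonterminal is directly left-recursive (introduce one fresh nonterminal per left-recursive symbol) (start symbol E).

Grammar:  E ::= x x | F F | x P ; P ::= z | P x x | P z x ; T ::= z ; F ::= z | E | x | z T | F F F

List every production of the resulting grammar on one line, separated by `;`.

E ::= x x | F F | x P; P ::= z P'; T ::= z; F ::= z F' | E F' | x F' | z T F'; P' ::= x x P' | z x P' | ε; F' ::= F F F' | ε

Directly left-recursive nonterminals: P, F.
For P: α = {x x, z x}, β = {z}. Rewrite as P → β P' and P' → α P' | ε.
For F: α = {F F}, β = {z, E, x, z T}. Rewrite as F → β F' and F' → α F' | ε.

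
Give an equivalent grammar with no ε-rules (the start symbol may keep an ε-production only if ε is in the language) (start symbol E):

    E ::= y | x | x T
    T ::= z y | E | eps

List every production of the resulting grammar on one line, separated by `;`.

E ::= y | x | x T; T ::= z y | E

The nullable symbols are {T}.
ε ∉ L(G), so no ε-production is kept.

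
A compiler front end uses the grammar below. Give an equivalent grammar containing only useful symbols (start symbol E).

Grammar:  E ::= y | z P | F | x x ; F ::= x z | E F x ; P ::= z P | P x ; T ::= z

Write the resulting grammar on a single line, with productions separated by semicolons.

E ::= y | F | x x; F ::= x z | E F x

Generating nonterminals: {E, F, T}.
Reachable from E after that: {E, F}.
Removed useless symbols: {P, T} and every production mentioning them.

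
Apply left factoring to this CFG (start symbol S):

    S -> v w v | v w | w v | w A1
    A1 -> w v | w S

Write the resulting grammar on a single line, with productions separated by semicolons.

S has alternatives sharing prefix 'v w': factor to S → v w S' with S' → v | ε.
S has alternatives sharing prefix 'w': factor to S → w S'' with S'' → v | A1.
A1 has alternatives sharing prefix 'w': factor to A1 → w A1' with A1' → v | S.

S -> v w S' | w S''; A1 -> w A1'; S' -> v | ε; S'' -> v | A1; A1' -> v | S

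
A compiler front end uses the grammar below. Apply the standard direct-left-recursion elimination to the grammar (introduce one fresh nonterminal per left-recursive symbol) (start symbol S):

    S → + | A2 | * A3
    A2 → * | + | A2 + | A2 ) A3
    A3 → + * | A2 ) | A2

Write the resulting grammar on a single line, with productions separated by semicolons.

Left recursion appears on A2.
For A2: α = {+, ) A3}, β = {*, +}. Rewrite as A2 → β A2' and A2' → α A2' | ε.

S → + | A2 | * A3; A2 → * A2' | + A2'; A3 → + * | A2 ) | A2; A2' → + A2' | ) A3 A2' | ε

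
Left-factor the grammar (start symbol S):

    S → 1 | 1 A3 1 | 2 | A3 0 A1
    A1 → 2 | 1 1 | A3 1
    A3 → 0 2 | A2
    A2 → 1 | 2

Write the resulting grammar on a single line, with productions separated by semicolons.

S → 2 | A3 0 A1 | 1 S'; A1 → 2 | 1 1 | A3 1; A3 → 0 2 | A2; A2 → 1 | 2; S' → ε | A3 1

S has alternatives sharing prefix '1': factor to S → 1 S' with S' → ε | A3 1.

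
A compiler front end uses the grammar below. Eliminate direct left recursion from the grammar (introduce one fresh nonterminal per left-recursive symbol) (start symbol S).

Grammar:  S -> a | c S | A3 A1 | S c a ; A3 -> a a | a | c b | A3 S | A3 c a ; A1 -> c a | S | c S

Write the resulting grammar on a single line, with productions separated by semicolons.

Left recursion appears on S, A3.
For S: α = {c a}, β = {a, c S, A3 A1}. Rewrite as S → β S' and S' → α S' | ε.
For A3: α = {S, c a}, β = {a a, a, c b}. Rewrite as A3 → β A3' and A3' → α A3' | ε.

S -> a S' | c S S' | A3 A1 S'; A3 -> a a A3' | a A3' | c b A3'; A1 -> c a | S | c S; S' -> c a S' | eps; A3' -> S A3' | c a A3' | eps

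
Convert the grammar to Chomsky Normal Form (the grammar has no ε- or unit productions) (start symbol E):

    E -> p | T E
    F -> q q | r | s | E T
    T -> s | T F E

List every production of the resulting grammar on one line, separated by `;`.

E -> p | T E; F -> X1 X1 | r | s | E T; T -> s | T Y1; X1 -> q; Y1 -> F E

Introduce a nonterminal for each terminal appearing in a rule of length ≥ 2: X1 → q.
Binarize each right-hand side of length ≥ 3 by chaining fresh nonterminals (Y1, Y2, …): affected rules were T → T F E.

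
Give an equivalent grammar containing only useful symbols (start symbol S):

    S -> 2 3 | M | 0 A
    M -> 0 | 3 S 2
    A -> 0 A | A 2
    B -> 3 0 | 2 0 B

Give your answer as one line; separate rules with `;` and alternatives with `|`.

S -> 2 3 | M; M -> 0 | 3 S 2

Generating nonterminals: {B, M, S}.
Reachable from S after that: {M, S}.
Removed useless symbols: {A, B} and every production mentioning them.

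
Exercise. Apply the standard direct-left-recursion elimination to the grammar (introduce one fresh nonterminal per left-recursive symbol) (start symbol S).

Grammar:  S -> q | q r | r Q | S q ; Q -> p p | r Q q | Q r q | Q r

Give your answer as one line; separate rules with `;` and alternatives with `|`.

Directly left-recursive nonterminals: S, Q.
For S: α = {q}, β = {q, q r, r Q}. Rewrite as S → β S' and S' → α S' | ε.
For Q: α = {r q, r}, β = {p p, r Q q}. Rewrite as Q → β Q' and Q' → α Q' | ε.

S -> q S' | q r S' | r Q S'; Q -> p p Q' | r Q q Q'; S' -> q S' | eps; Q' -> r q Q' | r Q' | eps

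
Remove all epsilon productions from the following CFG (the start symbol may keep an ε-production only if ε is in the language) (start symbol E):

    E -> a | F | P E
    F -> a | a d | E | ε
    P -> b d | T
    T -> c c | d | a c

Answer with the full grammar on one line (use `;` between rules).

The nullable symbols are {E, F}.
ε ∈ L(G) since E is nullable, so keep E → ε.
For each production, add variants omitting each subset of nullable occurrences: E → P E gives P E | P.

E -> a | F | P E | P | ε; F -> a | a d | E; P -> b d | T; T -> c c | d | a c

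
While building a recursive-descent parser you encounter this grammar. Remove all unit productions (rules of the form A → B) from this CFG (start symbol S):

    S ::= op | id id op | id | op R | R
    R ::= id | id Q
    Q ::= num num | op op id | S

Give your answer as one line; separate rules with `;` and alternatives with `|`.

S ::= op | id id op | id | op R | id Q; R ::= id | id Q; Q ::= id | id Q | op | id id op | op R | num num | op op id

Unit pairs: Q ⇒* {R, S}; S ⇒* {R}.
For every A with A ⇒* B via unit rules, add B's non-unit alternatives to A; then delete every rule of the form X → Y.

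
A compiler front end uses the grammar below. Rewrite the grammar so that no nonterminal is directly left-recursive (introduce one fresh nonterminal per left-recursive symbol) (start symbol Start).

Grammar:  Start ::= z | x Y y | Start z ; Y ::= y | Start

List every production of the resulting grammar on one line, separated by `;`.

Start ::= z Start1 | x Y y Start1; Y ::= y | Start; Start1 ::= z Start1 | eps

Start is directly left-recursive.
For Start: α = {z}, β = {z, x Y y}. Rewrite as Start → β Start1 and Start1 → α Start1 | ε.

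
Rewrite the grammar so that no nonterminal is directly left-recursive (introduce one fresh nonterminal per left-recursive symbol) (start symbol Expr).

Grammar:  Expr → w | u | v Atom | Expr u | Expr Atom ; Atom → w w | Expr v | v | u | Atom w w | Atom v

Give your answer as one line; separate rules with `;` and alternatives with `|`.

Left recursion appears on Expr, Atom.
For Expr: α = {u, Atom}, β = {w, u, v Atom}. Rewrite as Expr → β Expr1 and Expr1 → α Expr1 | ε.
For Atom: α = {w w, v}, β = {w w, Expr v, v, u}. Rewrite as Atom → β Atom1 and Atom1 → α Atom1 | ε.

Expr → w Expr1 | u Expr1 | v Atom Expr1; Atom → w w Atom1 | Expr v Atom1 | v Atom1 | u Atom1; Expr1 → u Expr1 | Atom Expr1 | eps; Atom1 → w w Atom1 | v Atom1 | eps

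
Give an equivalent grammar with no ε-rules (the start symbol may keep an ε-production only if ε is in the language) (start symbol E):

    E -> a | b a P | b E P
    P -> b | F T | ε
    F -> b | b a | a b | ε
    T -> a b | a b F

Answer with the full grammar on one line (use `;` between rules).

Nullable set = {F, P}.
ε ∉ L(G), so no ε-production is kept.
Add the nullable-subset variants: E → b a P gives b a P | b a. E → b E P gives b E P | b E. P → F T gives F T | T.

E -> a | b a P | b a | b E P | b E; P -> b | F T | T; F -> b | b a | a b; T -> a b | a b F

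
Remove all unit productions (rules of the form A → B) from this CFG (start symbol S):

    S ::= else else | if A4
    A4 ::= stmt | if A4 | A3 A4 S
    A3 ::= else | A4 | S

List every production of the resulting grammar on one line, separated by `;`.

S ::= else else | if A4; A4 ::= stmt | if A4 | A3 A4 S; A3 ::= stmt | if A4 | A3 A4 S | else else | else

Unit pairs: A3 ⇒* {A4, S}.
For each unit pair (A, B), copy every non-unit production of B to A, then drop all unit productions.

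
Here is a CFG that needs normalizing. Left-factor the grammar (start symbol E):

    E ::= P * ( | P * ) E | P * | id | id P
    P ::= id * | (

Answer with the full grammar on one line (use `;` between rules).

E ::= P * E' | id E''; P ::= id * | (; E' ::= ( | ) E | ε; E'' ::= ε | P

E has alternatives sharing prefix 'P *': factor to E → P * E' with E' → ( | ) E | ε.
E has alternatives sharing prefix 'id': factor to E → id E'' with E'' → ε | P.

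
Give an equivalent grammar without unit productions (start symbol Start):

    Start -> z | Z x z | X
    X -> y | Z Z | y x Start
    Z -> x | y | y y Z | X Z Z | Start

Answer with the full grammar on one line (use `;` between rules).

Start -> z | Z x z | y | Z Z | y x Start; X -> y | Z Z | y x Start; Z -> x | y | y y Z | X Z Z | z | Z x z | Z Z | y x Start

Unit pairs: Start ⇒* {X}; Z ⇒* {Start, X}.
For each unit pair (A, B), copy every non-unit production of B to A, then drop all unit productions.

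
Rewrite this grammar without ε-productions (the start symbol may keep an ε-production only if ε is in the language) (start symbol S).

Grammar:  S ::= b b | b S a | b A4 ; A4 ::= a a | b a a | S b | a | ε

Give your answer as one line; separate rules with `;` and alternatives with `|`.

S ::= b b | b S a | b A4 | b; A4 ::= a a | b a a | S b | a

Nullable set = {A4}.
ε ∉ L(G), so no ε-production is kept.
Add the nullable-subset variants: S → b A4 gives b A4 | b.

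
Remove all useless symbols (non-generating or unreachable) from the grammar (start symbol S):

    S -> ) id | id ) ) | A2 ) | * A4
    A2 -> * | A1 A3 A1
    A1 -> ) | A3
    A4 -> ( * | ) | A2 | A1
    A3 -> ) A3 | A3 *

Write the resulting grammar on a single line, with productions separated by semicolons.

Generating nonterminals: {A1, A2, A4, S}.
Reachable from S after that: {A1, A2, A4, S}.
Removed useless symbols: {A3} and every production mentioning them.

S -> ) id | id ) ) | A2 ) | * A4; A2 -> *; A1 -> ); A4 -> ( * | ) | A2 | A1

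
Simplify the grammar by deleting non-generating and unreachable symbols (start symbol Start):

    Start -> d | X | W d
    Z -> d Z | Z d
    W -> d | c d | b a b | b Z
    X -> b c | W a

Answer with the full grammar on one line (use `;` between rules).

Generating nonterminals: {Start, W, X}.
Reachable from Start after that: {Start, W, X}.
Removed useless symbols: {Z} and every production mentioning them.

Start -> d | X | W d; W -> d | c d | b a b; X -> b c | W a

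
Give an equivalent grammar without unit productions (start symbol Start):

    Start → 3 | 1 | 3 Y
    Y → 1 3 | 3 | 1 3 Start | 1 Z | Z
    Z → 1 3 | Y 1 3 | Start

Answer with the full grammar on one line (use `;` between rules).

Unit pairs: Y ⇒* {Start, Z}; Z ⇒* {Start}.
Replace each nonterminal's rules with the union of the non-unit rules of every nonterminal it unit-derives.

Start → 3 | 1 | 3 Y; Y → 1 3 | Y 1 3 | 3 | 1 | 3 Y | 1 3 Start | 1 Z; Z → 1 3 | Y 1 3 | 3 | 1 | 3 Y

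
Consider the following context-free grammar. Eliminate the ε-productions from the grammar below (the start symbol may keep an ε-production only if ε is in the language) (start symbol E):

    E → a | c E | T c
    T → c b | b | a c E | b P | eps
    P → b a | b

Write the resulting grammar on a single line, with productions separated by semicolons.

E → a | c E | T c | c; T → c b | b | a c E | b P; P → b a | b

The nullable symbols are {T}.
ε ∉ L(G), so no ε-production is kept.
Add the nullable-subset variants: E → T c gives T c | c.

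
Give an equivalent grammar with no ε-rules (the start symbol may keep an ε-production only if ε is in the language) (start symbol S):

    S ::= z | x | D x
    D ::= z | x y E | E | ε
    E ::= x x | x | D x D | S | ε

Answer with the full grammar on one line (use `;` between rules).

S ::= z | x | D x; D ::= z | x y E | x y | E; E ::= x x | x | D x D | D x | x D | S

Nullable nonterminals: {D, E}.
ε ∉ L(G), so no ε-production is kept.
Expand every rule over subsets of its nullable positions: D → x y E gives x y E | x y. E → D x D gives D x D | D x | x D.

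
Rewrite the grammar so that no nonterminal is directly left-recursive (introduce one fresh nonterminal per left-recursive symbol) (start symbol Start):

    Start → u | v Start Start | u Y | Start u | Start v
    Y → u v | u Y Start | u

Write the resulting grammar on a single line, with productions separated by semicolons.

Start → u Start1 | v Start Start Start1 | u Y Start1; Y → u v | u Y Start | u; Start1 → u Start1 | v Start1 | ε

Start is directly left-recursive.
For Start: α = {u, v}, β = {u, v Start Start, u Y}. Rewrite as Start → β Start1 and Start1 → α Start1 | ε.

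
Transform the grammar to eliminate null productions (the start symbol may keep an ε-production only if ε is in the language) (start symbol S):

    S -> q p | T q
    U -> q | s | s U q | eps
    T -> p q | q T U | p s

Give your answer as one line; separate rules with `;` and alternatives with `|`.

S -> q p | T q; U -> q | s | s U q | s q; T -> p q | q T U | q T | p s

Nullable nonterminals: {U}.
ε ∉ L(G), so no ε-production is kept.
Expand every rule over subsets of its nullable positions: U → s U q gives s U q | s q. T → q T U gives q T U | q T.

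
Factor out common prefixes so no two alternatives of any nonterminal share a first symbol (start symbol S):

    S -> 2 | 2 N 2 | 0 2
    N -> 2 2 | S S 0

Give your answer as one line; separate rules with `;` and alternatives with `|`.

S -> 0 2 | 2 S'; N -> 2 2 | S S 0; S' -> eps | N 2

S has alternatives sharing prefix '2': factor to S → 2 S' with S' → ε | N 2.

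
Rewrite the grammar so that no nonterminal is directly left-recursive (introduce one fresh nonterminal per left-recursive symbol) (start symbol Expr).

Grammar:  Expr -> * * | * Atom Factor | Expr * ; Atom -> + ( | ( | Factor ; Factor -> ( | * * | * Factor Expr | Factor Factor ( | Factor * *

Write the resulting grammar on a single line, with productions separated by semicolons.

Directly left-recursive nonterminals: Expr, Factor.
For Expr: α = {*}, β = {* *, * Atom Factor}. Rewrite as Expr → β Expr1 and Expr1 → α Expr1 | ε.
For Factor: α = {Factor (, * *}, β = {(, * *, * Factor Expr}. Rewrite as Factor → β Factor1 and Factor1 → α Factor1 | ε.

Expr -> * * Expr1 | * Atom Factor Expr1; Atom -> + ( | ( | Factor; Factor -> ( Factor1 | * * Factor1 | * Factor Expr Factor1; Expr1 -> * Expr1 | eps; Factor1 -> Factor ( Factor1 | * * Factor1 | eps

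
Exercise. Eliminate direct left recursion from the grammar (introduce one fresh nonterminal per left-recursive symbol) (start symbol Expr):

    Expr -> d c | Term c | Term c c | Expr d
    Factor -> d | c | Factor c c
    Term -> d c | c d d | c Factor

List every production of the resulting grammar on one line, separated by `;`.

Left recursion appears on Expr, Factor.
For Expr: α = {d}, β = {d c, Term c, Term c c}. Rewrite as Expr → β Expr1 and Expr1 → α Expr1 | ε.
For Factor: α = {c c}, β = {d, c}. Rewrite as Factor → β Factor1 and Factor1 → α Factor1 | ε.

Expr -> d c Expr1 | Term c Expr1 | Term c c Expr1; Factor -> d Factor1 | c Factor1; Term -> d c | c d d | c Factor; Expr1 -> d Expr1 | ε; Factor1 -> c c Factor1 | ε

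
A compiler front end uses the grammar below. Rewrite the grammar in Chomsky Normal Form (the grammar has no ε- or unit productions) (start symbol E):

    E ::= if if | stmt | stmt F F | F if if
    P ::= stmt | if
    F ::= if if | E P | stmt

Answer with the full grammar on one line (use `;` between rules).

Introduce a nonterminal for each terminal appearing in a rule of length ≥ 2: X1 → if, X2 → stmt.
Binarize each right-hand side of length ≥ 3 by chaining fresh nonterminals (Y1, Y2, …): affected rules were E → X2 F F; E → F X1 X1.

E ::= X1 X1 | stmt | X2 Y1 | F Y2; P ::= stmt | if; F ::= X1 X1 | E P | stmt; X1 ::= if; X2 ::= stmt; Y1 ::= F F; Y2 ::= X1 X1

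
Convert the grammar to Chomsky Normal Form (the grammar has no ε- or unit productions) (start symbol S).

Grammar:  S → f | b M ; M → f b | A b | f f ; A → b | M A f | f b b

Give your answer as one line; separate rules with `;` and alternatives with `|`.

S → f | X1 M; M → X2 X1 | A X1 | X2 X2; A → b | M Y1 | X2 Y2; X1 → b; X2 → f; Y1 → A X2; Y2 → X1 X1

Introduce a nonterminal for each terminal appearing in a rule of length ≥ 2: X1 → b, X2 → f.
Binarize each right-hand side of length ≥ 3 by chaining fresh nonterminals (Y1, Y2, …): affected rules were A → M A X2; A → X2 X1 X1.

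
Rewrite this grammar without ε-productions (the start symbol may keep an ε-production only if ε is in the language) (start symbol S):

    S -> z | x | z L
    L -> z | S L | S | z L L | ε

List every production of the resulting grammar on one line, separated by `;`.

S -> z | x | z L; L -> z | S L | S | z L L | z L

Nullable set = {L}.
ε ∉ L(G), so no ε-production is kept.
For each production, add variants omitting each subset of nullable occurrences: L → S L gives S L | S. L → z L L gives z L L | z L.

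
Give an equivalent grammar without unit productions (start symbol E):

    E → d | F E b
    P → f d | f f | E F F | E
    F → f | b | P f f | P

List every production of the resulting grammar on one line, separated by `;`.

Unit pairs: F ⇒* {E, P}; P ⇒* {E}.
For every A with A ⇒* B via unit rules, add B's non-unit alternatives to A; then delete every rule of the form X → Y.

E → d | F E b; P → d | F E b | f d | f f | E F F; F → d | F E b | f | b | P f f | f d | f f | E F F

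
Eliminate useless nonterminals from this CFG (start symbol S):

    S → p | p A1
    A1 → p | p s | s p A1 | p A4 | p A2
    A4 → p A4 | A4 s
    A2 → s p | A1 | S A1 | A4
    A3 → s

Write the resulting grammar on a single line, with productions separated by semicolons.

Generating nonterminals: {A1, A2, A3, S}.
Reachable from S after that: {A1, A2, S}.
Removed useless symbols: {A3, A4} and every production mentioning them.

S → p | p A1; A1 → p | p s | s p A1 | p A2; A2 → s p | A1 | S A1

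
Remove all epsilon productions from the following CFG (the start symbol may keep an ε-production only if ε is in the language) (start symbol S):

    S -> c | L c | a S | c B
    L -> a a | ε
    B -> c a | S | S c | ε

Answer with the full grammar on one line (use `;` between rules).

S -> c | L c | a S | c B; L -> a a; B -> c a | S | S c

Nullable set = {B, L}.
ε ∉ L(G), so no ε-production is kept.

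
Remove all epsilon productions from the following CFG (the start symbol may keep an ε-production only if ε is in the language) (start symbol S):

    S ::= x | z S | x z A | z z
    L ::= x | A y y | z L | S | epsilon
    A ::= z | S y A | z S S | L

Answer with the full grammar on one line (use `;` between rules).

The nullable symbols are {A, L}.
ε ∉ L(G), so no ε-production is kept.
Expand every rule over subsets of its nullable positions: S → x z A gives x z A | x z. L → A y y gives A y y | y y. L → z L gives z L | z. A → S y A gives S y A | S y.

S ::= x | z S | x z A | x z | z z; L ::= x | A y y | y y | z L | z | S; A ::= z | S y A | S y | z S S | L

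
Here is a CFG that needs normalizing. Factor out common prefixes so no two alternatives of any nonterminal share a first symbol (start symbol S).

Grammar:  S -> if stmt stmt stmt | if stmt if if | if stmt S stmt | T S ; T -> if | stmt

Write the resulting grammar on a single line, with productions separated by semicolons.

S -> T S | if stmt S'; T -> if | stmt; S' -> stmt stmt | if if | S stmt

S has alternatives sharing prefix 'if stmt': factor to S → if stmt S' with S' → stmt stmt | if if | S stmt.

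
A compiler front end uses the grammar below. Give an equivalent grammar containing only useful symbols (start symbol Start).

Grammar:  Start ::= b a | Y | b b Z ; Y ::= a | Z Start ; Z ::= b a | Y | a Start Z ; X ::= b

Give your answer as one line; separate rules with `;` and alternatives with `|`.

Generating nonterminals: {Start, X, Y, Z}.
Reachable from Start after that: {Start, Y, Z}.
Removed useless symbols: {X} and every production mentioning them.

Start ::= b a | Y | b b Z; Y ::= a | Z Start; Z ::= b a | Y | a Start Z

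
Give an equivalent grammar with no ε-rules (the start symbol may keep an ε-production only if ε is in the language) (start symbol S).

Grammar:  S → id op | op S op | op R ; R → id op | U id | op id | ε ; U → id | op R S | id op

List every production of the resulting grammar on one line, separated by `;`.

S → id op | op S op | op R | op; R → id op | U id | op id; U → id | op R S | op S | id op

Nullable nonterminals: {R}.
ε ∉ L(G), so no ε-production is kept.
For each production, add variants omitting each subset of nullable occurrences: S → op R gives op R | op. U → op R S gives op R S | op S.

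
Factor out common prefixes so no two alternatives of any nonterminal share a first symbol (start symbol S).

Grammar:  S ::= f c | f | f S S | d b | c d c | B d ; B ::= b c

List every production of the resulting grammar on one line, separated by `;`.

S has alternatives sharing prefix 'f': factor to S → f S' with S' → c | ε | S S.

S ::= d b | c d c | B d | f S'; B ::= b c; S' ::= c | epsilon | S S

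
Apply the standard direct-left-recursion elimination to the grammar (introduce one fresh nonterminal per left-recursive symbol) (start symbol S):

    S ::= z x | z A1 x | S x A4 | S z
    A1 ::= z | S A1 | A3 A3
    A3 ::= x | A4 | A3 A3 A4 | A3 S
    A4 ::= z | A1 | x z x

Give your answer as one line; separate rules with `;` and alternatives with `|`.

Left recursion appears on S, A3.
For S: α = {x A4, z}, β = {z x, z A1 x}. Rewrite as S → β S' and S' → α S' | ε.
For A3: α = {A3 A4, S}, β = {x, A4}. Rewrite as A3 → β A3' and A3' → α A3' | ε.

S ::= z x S' | z A1 x S'; A1 ::= z | S A1 | A3 A3; A3 ::= x A3' | A4 A3'; A4 ::= z | A1 | x z x; S' ::= x A4 S' | z S' | ε; A3' ::= A3 A4 A3' | S A3' | ε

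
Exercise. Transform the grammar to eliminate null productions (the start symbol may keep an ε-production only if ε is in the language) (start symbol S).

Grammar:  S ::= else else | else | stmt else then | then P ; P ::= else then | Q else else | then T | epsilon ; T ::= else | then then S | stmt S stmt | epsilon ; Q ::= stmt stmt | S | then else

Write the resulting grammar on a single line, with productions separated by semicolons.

S ::= else else | else | stmt else then | then P | then; P ::= else then | Q else else | then T | then; T ::= else | then then S | stmt S stmt; Q ::= stmt stmt | S | then else

Nullable nonterminals: {P, T}.
ε ∉ L(G), so no ε-production is kept.
For each production, add variants omitting each subset of nullable occurrences: S → then P gives then P | then. P → then T gives then T | then.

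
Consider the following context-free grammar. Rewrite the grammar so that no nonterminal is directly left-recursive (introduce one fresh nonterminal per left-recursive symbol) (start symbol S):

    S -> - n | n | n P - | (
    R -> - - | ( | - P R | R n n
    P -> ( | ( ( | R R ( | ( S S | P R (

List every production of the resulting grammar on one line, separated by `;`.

Directly left-recursive nonterminals: R, P.
For R: α = {n n}, β = {- -, (, - P R}. Rewrite as R → β R' and R' → α R' | ε.
For P: α = {R (}, β = {(, ( (, R R (, ( S S}. Rewrite as P → β P' and P' → α P' | ε.

S -> - n | n | n P - | (; R -> - - R' | ( R' | - P R R'; P -> ( P' | ( ( P' | R R ( P' | ( S S P'; R' -> n n R' | eps; P' -> R ( P' | eps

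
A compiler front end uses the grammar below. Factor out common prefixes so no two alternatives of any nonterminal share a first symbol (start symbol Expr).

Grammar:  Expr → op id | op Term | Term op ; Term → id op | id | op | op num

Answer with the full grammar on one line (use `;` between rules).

Expr → Term op | op Expr1; Term → id Term1 | op Term2; Expr1 → id | Term; Term1 → op | eps; Term2 → eps | num

Expr has alternatives sharing prefix 'op': factor to Expr → op Expr1 with Expr1 → id | Term.
Term has alternatives sharing prefix 'id': factor to Term → id Term1 with Term1 → op | ε.
Term has alternatives sharing prefix 'op': factor to Term → op Term2 with Term2 → ε | num.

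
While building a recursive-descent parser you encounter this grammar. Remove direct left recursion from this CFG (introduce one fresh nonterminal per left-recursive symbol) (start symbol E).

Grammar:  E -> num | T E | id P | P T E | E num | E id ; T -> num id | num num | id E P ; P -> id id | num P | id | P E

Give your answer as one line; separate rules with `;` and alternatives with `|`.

E -> num E' | T E E' | id P E' | P T E E'; T -> num id | num num | id E P; P -> id id P' | num P P' | id P'; E' -> num E' | id E' | ε; P' -> E P' | ε

Directly left-recursive nonterminals: E, P.
For E: α = {num, id}, β = {num, T E, id P, P T E}. Rewrite as E → β E' and E' → α E' | ε.
For P: α = {E}, β = {id id, num P, id}. Rewrite as P → β P' and P' → α P' | ε.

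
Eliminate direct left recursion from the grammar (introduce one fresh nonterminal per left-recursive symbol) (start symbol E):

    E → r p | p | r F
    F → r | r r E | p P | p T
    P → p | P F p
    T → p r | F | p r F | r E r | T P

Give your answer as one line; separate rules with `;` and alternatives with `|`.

Left recursion appears on P, T.
For P: α = {F p}, β = {p}. Rewrite as P → β P' and P' → α P' | ε.
For T: α = {P}, β = {p r, F, p r F, r E r}. Rewrite as T → β T' and T' → α T' | ε.

E → r p | p | r F; F → r | r r E | p P | p T; P → p P'; T → p r T' | F T' | p r F T' | r E r T'; P' → F p P' | ε; T' → P T' | ε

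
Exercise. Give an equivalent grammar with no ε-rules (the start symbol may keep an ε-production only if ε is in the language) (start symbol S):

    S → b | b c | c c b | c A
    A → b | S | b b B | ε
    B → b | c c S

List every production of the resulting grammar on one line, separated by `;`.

Nullable set = {A}.
ε ∉ L(G), so no ε-production is kept.
For each production, add variants omitting each subset of nullable occurrences: S → c A gives c A | c.

S → b | b c | c c b | c A | c; A → b | S | b b B; B → b | c c S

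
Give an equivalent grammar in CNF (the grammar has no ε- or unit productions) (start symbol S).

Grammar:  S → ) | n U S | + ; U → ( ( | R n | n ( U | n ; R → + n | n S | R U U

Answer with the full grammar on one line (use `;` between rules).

Introduce a nonterminal for each terminal appearing in a rule of length ≥ 2: X1 → n, X2 → (, X3 → +.
Binarize each right-hand side of length ≥ 3 by chaining fresh nonterminals (Y1, Y2, …): affected rules were S → X1 U S; U → X1 X2 U; R → R U U.

S → ) | X1 Y1 | +; U → X2 X2 | R X1 | X1 Y2 | n; R → X3 X1 | X1 S | R Y3; X1 → n; X2 → (; X3 → +; Y1 → U S; Y2 → X2 U; Y3 → U U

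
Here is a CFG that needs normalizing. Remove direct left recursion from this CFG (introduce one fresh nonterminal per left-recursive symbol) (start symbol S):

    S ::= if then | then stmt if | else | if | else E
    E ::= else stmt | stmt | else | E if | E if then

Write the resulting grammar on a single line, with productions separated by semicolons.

Directly left-recursive nonterminal: E.
For E: α = {if, if then}, β = {else stmt, stmt, else}. Rewrite as E → β E' and E' → α E' | ε.

S ::= if then | then stmt if | else | if | else E; E ::= else stmt E' | stmt E' | else E'; E' ::= if E' | if then E' | ε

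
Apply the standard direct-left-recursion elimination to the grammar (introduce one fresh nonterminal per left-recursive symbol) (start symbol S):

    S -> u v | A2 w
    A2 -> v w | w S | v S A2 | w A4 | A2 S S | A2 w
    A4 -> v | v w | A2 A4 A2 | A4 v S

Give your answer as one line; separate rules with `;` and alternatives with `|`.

A2, A4 are directly left-recursive.
For A2: α = {S S, w}, β = {v w, w S, v S A2, w A4}. Rewrite as A2 → β A2' and A2' → α A2' | ε.
For A4: α = {v S}, β = {v, v w, A2 A4 A2}. Rewrite as A4 → β A4' and A4' → α A4' | ε.

S -> u v | A2 w; A2 -> v w A2' | w S A2' | v S A2 A2' | w A4 A2'; A4 -> v A4' | v w A4' | A2 A4 A2 A4'; A2' -> S S A2' | w A2' | ε; A4' -> v S A4' | ε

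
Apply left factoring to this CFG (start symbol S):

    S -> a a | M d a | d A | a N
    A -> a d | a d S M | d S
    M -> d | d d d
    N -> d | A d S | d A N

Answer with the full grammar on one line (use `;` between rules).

S -> M d a | d A | a S'; A -> d S | a d A'; M -> d M'; N -> A d S | d N'; S' -> a | N; A' -> ε | S M; M' -> ε | d d; N' -> ε | A N

S has alternatives sharing prefix 'a': factor to S → a S' with S' → a | N.
A has alternatives sharing prefix 'a d': factor to A → a d A' with A' → ε | S M.
M has alternatives sharing prefix 'd': factor to M → d M' with M' → ε | d d.
N has alternatives sharing prefix 'd': factor to N → d N' with N' → ε | A N.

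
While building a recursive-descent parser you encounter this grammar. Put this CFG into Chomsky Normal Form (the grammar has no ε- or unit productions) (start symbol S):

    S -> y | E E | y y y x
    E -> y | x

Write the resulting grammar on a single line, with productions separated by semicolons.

Introduce a nonterminal for each terminal appearing in a rule of length ≥ 2: X1 → y, X2 → x.
Binarize each right-hand side of length ≥ 3 by chaining fresh nonterminals (Y1, Y2, …): affected rules were S → X1 X1 X1 X2.

S -> y | E E | X1 Y1; E -> y | x; X1 -> y; X2 -> x; Y1 -> X1 Y2; Y2 -> X1 X2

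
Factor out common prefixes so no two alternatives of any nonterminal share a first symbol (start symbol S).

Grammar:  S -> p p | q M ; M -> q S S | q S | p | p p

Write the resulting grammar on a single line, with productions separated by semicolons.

M has alternatives sharing prefix 'q S': factor to M → q S M' with M' → S | ε.
M has alternatives sharing prefix 'p': factor to M → p M'' with M'' → ε | p.

S -> p p | q M; M -> q S M' | p M''; M' -> S | ε; M'' -> ε | p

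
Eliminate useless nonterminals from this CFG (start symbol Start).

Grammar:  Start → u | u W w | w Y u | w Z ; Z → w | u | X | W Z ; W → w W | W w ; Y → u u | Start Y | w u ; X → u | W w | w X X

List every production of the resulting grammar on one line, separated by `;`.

Start → u | w Y u | w Z; Z → w | u | X; Y → u u | Start Y | w u; X → u | w X X

Generating nonterminals: {Start, X, Y, Z}.
Reachable from Start after that: {Start, X, Y, Z}.
Removed useless symbols: {W} and every production mentioning them.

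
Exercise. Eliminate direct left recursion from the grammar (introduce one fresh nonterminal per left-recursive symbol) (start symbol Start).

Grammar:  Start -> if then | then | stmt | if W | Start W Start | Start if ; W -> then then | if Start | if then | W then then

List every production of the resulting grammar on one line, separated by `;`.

Directly left-recursive nonterminals: Start, W.
For Start: α = {W Start, if}, β = {if then, then, stmt, if W}. Rewrite as Start → β Start1 and Start1 → α Start1 | ε.
For W: α = {then then}, β = {then then, if Start, if then}. Rewrite as W → β W1 and W1 → α W1 | ε.

Start -> if then Start1 | then Start1 | stmt Start1 | if W Start1; W -> then then W1 | if Start W1 | if then W1; Start1 -> W Start Start1 | if Start1 | ε; W1 -> then then W1 | ε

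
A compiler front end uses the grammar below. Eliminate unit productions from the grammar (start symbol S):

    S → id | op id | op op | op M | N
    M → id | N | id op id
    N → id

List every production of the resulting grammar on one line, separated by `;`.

Unit pairs: M ⇒* {N}; S ⇒* {N}.
For every A with A ⇒* B via unit rules, add B's non-unit alternatives to A; then delete every rule of the form X → Y.

S → id | op id | op op | op M; M → id | id op id; N → id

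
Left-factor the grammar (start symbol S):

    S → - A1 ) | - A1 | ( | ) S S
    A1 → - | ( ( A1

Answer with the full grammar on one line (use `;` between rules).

S has alternatives sharing prefix '- A1': factor to S → - A1 S' with S' → ) | ε.

S → ( | ) S S | - A1 S'; A1 → - | ( ( A1; S' → ) | ε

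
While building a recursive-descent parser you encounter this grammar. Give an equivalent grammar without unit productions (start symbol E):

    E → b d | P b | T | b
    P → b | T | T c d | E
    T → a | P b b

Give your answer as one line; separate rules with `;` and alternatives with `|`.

Unit pairs: E ⇒* {T}; P ⇒* {E, T}.
For each unit pair (A, B), copy every non-unit production of B to A, then drop all unit productions.

E → b d | P b | b | a | P b b; P → b d | P b | b | T c d | a | P b b; T → a | P b b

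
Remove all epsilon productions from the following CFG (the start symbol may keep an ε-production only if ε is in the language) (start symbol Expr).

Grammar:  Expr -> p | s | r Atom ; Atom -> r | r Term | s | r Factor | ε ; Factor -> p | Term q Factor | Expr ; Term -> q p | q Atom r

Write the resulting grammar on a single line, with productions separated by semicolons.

Nullable set = {Atom}.
ε ∉ L(G), so no ε-production is kept.
For each production, add variants omitting each subset of nullable occurrences: Expr → r Atom gives r Atom | r. Term → q Atom r gives q Atom r | q r.

Expr -> p | s | r Atom | r; Atom -> r | r Term | s | r Factor; Factor -> p | Term q Factor | Expr; Term -> q p | q Atom r | q r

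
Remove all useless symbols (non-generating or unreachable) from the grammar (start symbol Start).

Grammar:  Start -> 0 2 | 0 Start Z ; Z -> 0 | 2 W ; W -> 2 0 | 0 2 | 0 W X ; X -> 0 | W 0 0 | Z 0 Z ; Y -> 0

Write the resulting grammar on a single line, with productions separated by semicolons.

Start -> 0 2 | 0 Start Z; Z -> 0 | 2 W; W -> 2 0 | 0 2 | 0 W X; X -> 0 | W 0 0 | Z 0 Z

Generating nonterminals: {Start, W, X, Y, Z}.
Reachable from Start after that: {Start, W, X, Z}.
Removed useless symbols: {Y} and every production mentioning them.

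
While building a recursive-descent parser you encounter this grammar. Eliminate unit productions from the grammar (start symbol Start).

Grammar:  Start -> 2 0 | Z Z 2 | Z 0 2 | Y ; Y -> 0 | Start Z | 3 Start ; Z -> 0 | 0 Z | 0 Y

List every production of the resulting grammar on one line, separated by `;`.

Start -> 2 0 | Z Z 2 | Z 0 2 | 0 | Start Z | 3 Start; Y -> 0 | Start Z | 3 Start; Z -> 0 | 0 Z | 0 Y

Unit pairs: Start ⇒* {Y}.
For every A with A ⇒* B via unit rules, add B's non-unit alternatives to A; then delete every rule of the form X → Y.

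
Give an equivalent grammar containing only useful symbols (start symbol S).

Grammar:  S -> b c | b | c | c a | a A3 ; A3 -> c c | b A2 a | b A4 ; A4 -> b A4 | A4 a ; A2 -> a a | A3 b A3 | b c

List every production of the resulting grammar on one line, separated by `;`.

S -> b c | b | c | c a | a A3; A3 -> c c | b A2 a; A2 -> a a | A3 b A3 | b c

Generating nonterminals: {A2, A3, S}.
Reachable from S after that: {A2, A3, S}.
Removed useless symbols: {A4} and every production mentioning them.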